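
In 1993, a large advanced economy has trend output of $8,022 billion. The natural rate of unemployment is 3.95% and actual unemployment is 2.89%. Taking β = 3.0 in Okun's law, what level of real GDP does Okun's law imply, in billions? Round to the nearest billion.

$8,277 billion

Unemployment gap = 2.89 - 3.95 = -1.06 points, so the output gap is -3 × (-1.06) = 3.18%.
Actual GDP = 8022 × (1 + 3.18/100) = 8022 × 1.0318 ≈ 8277 billion.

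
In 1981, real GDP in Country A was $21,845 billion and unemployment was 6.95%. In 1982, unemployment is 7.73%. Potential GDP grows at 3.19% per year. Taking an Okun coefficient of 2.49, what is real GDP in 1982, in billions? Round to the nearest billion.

Δu = 7.73 - 6.95 = 0.78 points.
Okun's law (growth form): g_Y = g_Y* - β × Δu = 3.19 - 2.49 × (0.78) = 3.19 - 1.9422 = 1.2478%.
Real GDP in the next year = 21845 × (1 + 1.2478/100) = 21845 × 1.012478 ≈ 22118 billion.

$22,118 billion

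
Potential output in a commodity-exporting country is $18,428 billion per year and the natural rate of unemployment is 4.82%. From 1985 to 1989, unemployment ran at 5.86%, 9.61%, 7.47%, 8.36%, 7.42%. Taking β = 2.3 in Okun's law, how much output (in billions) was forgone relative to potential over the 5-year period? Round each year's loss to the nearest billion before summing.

Year 1985: gap = -2.3 × (5.86 - 4.82) = -2.392%, loss ≈ 18428 × 2.392/100 ≈ 441.
Year 1986: gap = -2.3 × (9.61 - 4.82) = -11.017%, loss ≈ 18428 × 11.017/100 ≈ 2030.
Year 1987: gap = -2.3 × (7.47 - 4.82) = -6.095%, loss ≈ 18428 × 6.095/100 ≈ 1123.
Year 1988: gap = -2.3 × (8.36 - 4.82) = -8.142%, loss ≈ 18428 × 8.142/100 ≈ 1500.
Year 1989: gap = -2.3 × (7.42 - 4.82) = -5.98%, loss ≈ 18428 × 5.98/100 ≈ 1102.
Total lost output = 441 + 2030 + 1123 + 1500 + 1102 = 6196 billion.

$6,196 billion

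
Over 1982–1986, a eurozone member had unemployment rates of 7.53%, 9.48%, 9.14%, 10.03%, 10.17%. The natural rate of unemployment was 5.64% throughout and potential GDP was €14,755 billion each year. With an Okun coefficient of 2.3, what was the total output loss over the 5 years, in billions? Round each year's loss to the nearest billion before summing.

€6,159 billion

Year 1982: gap = -2.3 × (7.53 - 5.64) = -4.347%, loss ≈ 14755 × 4.347/100 ≈ 641.
Year 1983: gap = -2.3 × (9.48 - 5.64) = -8.832%, loss ≈ 14755 × 8.832/100 ≈ 1303.
Year 1984: gap = -2.3 × (9.14 - 5.64) = -8.05%, loss ≈ 14755 × 8.05/100 ≈ 1188.
Year 1985: gap = -2.3 × (10.03 - 5.64) = -10.097%, loss ≈ 14755 × 10.097/100 ≈ 1490.
Year 1986: gap = -2.3 × (10.17 - 5.64) = -10.419%, loss ≈ 14755 × 10.419/100 ≈ 1537.
Total lost output = 641 + 1303 + 1188 + 1490 + 1537 = 6159 billion.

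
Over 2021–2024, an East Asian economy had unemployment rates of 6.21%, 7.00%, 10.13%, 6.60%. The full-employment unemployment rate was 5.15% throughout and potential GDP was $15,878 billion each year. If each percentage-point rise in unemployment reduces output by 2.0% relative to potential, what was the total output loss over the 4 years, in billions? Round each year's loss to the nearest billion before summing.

Year 2021: gap = -2.0 × (6.21 - 5.15) = -2.12%, loss ≈ 15878 × 2.12/100 ≈ 337.
Year 2022: gap = -2.0 × (7 - 5.15) = -3.7%, loss ≈ 15878 × 3.7/100 ≈ 587.
Year 2023: gap = -2.0 × (10.13 - 5.15) = -9.96%, loss ≈ 15878 × 9.96/100 ≈ 1581.
Year 2024: gap = -2.0 × (6.6 - 5.15) = -2.9%, loss ≈ 15878 × 2.9/100 ≈ 460.
Total lost output = 337 + 587 + 1581 + 460 = 2965 billion.

$2,965 billion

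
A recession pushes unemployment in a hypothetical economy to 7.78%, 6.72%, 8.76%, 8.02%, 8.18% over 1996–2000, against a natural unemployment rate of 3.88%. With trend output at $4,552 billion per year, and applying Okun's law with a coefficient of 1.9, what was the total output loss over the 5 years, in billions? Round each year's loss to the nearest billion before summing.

Year 1996: gap = -1.9 × (7.78 - 3.88) = -7.41%, loss ≈ 4552 × 7.41/100 ≈ 337.
Year 1997: gap = -1.9 × (6.72 - 3.88) = -5.396%, loss ≈ 4552 × 5.396/100 ≈ 246.
Year 1998: gap = -1.9 × (8.76 - 3.88) = -9.272%, loss ≈ 4552 × 9.272/100 ≈ 422.
Year 1999: gap = -1.9 × (8.02 - 3.88) = -7.866%, loss ≈ 4552 × 7.866/100 ≈ 358.
Year 2000: gap = -1.9 × (8.18 - 3.88) = -8.17%, loss ≈ 4552 × 8.17/100 ≈ 372.
Total lost output = 337 + 246 + 422 + 358 + 372 = 1735 billion.

$1,735 billion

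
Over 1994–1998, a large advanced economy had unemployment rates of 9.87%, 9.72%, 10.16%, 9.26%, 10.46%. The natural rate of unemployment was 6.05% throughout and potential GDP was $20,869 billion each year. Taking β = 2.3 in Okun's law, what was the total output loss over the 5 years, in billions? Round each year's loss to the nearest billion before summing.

Year 1994: gap = -2.3 × (9.87 - 6.05) = -8.786%, loss ≈ 20869 × 8.786/100 ≈ 1834.
Year 1995: gap = -2.3 × (9.72 - 6.05) = -8.441%, loss ≈ 20869 × 8.441/100 ≈ 1762.
Year 1996: gap = -2.3 × (10.16 - 6.05) = -9.453%, loss ≈ 20869 × 9.453/100 ≈ 1973.
Year 1997: gap = -2.3 × (9.26 - 6.05) = -7.383%, loss ≈ 20869 × 7.383/100 ≈ 1541.
Year 1998: gap = -2.3 × (10.46 - 6.05) = -10.143%, loss ≈ 20869 × 10.143/100 ≈ 2117.
Total lost output = 1834 + 1762 + 1973 + 1541 + 2117 = 9227 billion.

$9,227 billion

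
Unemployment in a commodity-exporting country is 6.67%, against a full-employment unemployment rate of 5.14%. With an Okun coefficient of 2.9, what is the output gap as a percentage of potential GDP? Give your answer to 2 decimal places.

The unemployment gap is 6.67 - 5.14 = 1.53 percentage points.
Okun's law gives an output gap of -2.9 × 1.53 = -4.437%, i.e. 4.44% below potential.

-4.44%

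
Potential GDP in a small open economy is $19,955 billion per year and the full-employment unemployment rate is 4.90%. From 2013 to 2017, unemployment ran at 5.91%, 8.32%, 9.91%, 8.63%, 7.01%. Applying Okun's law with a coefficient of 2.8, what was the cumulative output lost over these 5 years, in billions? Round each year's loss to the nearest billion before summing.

$8,537 billion

Year 2013: gap = -2.8 × (5.91 - 4.9) = -2.828%, loss ≈ 19955 × 2.828/100 ≈ 564.
Year 2014: gap = -2.8 × (8.32 - 4.9) = -9.576%, loss ≈ 19955 × 9.576/100 ≈ 1911.
Year 2015: gap = -2.8 × (9.91 - 4.9) = -14.028%, loss ≈ 19955 × 14.028/100 ≈ 2799.
Year 2016: gap = -2.8 × (8.63 - 4.9) = -10.444%, loss ≈ 19955 × 10.444/100 ≈ 2084.
Year 2017: gap = -2.8 × (7.01 - 4.9) = -5.908%, loss ≈ 19955 × 5.908/100 ≈ 1179.
Total lost output = 564 + 1911 + 2799 + 2084 + 1179 = 8537 billion.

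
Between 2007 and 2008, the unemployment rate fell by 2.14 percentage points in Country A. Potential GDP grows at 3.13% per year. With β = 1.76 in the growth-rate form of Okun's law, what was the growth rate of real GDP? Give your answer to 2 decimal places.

6.90%

Growth-rate Okun's law: g_Y = g_Y* - β × Δu.
g_Y = 3.13 - 1.76 × (-2.14) = 3.13 + 3.7664 = 6.8964%, i.e. 6.90% to 2 d.p.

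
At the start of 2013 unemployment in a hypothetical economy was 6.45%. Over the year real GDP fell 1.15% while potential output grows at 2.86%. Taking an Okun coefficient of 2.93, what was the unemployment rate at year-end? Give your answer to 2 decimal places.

Growth-rate Okun's law: g_Y = g_Y* - β × Δu, so Δu = (g_Y* - g_Y)/β.
Δu = (2.86 + 1.15)/2.93 = 4.01/2.93 = 1.37 percentage points.
Year-end unemployment = 6.45 + 1.37 = 7.82%.

7.82%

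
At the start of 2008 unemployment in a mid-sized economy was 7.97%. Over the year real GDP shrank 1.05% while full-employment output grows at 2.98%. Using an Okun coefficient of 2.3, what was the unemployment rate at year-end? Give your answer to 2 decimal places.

9.72%

Growth-rate Okun's law: g_Y = g_Y* - β × Δu, so Δu = (g_Y* - g_Y)/β.
Δu = (2.98 + 1.05)/2.3 = 4.03/2.3 = 1.75 percentage points.
Year-end unemployment = 7.97 + 1.75 = 9.72%.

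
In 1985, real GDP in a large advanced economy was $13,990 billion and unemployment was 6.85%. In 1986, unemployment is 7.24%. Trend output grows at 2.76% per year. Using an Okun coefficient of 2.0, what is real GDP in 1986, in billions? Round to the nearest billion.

Δu = 7.24 - 6.85 = 0.39 points.
Okun's law (growth form): g_Y = g_Y* - β × Δu = 2.76 - 2.0 × (0.39) = 2.76 - 0.78 = 1.98%.
Real GDP in the next year = 13990 × (1 + 1.98/100) = 13990 × 1.0198 ≈ 14267 billion.

$14,267 billion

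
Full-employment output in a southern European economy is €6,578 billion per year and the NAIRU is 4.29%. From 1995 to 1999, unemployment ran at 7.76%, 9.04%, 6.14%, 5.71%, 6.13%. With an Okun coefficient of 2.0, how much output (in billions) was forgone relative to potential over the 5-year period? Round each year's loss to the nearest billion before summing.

Year 1995: gap = -2.0 × (7.76 - 4.29) = -6.94%, loss ≈ 6578 × 6.94/100 ≈ 457.
Year 1996: gap = -2.0 × (9.04 - 4.29) = -9.5%, loss ≈ 6578 × 9.5/100 ≈ 625.
Year 1997: gap = -2.0 × (6.14 - 4.29) = -3.7%, loss ≈ 6578 × 3.7/100 ≈ 243.
Year 1998: gap = -2.0 × (5.71 - 4.29) = -2.84%, loss ≈ 6578 × 2.84/100 ≈ 187.
Year 1999: gap = -2.0 × (6.13 - 4.29) = -3.68%, loss ≈ 6578 × 3.68/100 ≈ 242.
Total lost output = 457 + 625 + 243 + 187 + 242 = 1754 billion.

€1,754 billion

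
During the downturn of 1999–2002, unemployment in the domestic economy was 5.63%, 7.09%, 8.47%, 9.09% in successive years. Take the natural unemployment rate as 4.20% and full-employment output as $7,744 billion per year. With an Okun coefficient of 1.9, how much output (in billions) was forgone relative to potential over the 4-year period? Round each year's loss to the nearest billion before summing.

Year 1999: gap = -1.9 × (5.63 - 4.2) = -2.717%, loss ≈ 7744 × 2.717/100 ≈ 210.
Year 2000: gap = -1.9 × (7.09 - 4.2) = -5.491%, loss ≈ 7744 × 5.491/100 ≈ 425.
Year 2001: gap = -1.9 × (8.47 - 4.2) = -8.113%, loss ≈ 7744 × 8.113/100 ≈ 628.
Year 2002: gap = -1.9 × (9.09 - 4.2) = -9.291%, loss ≈ 7744 × 9.291/100 ≈ 719.
Total lost output = 210 + 425 + 628 + 719 = 1982 billion.

$1,982 billion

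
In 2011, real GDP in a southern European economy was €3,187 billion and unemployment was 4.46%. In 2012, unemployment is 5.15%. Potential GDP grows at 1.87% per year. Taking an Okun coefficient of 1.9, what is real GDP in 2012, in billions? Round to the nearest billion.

Δu = 5.15 - 4.46 = 0.69 points.
Okun's law (growth form): g_Y = g_Y* - β × Δu = 1.87 - 1.9 × (0.69) = 1.87 - 1.311 = 0.559%.
Real GDP in the next year = 3187 × (1 + 0.559/100) = 3187 × 1.00559 ≈ 3205 billion.

€3,205 billion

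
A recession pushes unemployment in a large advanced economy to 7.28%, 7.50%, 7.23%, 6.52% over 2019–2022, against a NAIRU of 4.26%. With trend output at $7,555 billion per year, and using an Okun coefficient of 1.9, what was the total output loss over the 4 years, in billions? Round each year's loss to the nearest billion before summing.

Year 2019: gap = -1.9 × (7.28 - 4.26) = -5.738%, loss ≈ 7555 × 5.738/100 ≈ 434.
Year 2020: gap = -1.9 × (7.5 - 4.26) = -6.156%, loss ≈ 7555 × 6.156/100 ≈ 465.
Year 2021: gap = -1.9 × (7.23 - 4.26) = -5.643%, loss ≈ 7555 × 5.643/100 ≈ 426.
Year 2022: gap = -1.9 × (6.52 - 4.26) = -4.294%, loss ≈ 7555 × 4.294/100 ≈ 324.
Total lost output = 434 + 465 + 426 + 324 = 1649 billion.

$1,649 billion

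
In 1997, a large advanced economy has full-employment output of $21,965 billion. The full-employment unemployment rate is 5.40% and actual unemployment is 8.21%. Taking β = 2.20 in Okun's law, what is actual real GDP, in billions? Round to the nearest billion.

$20,607 billion

Unemployment gap = 8.21 - 5.4 = 2.81 points, so the output gap is -2.2 × 2.81 = -6.182%.
Actual GDP = 21965 × (1 - 6.182/100) = 21965 × 0.93818 ≈ 20607 billion.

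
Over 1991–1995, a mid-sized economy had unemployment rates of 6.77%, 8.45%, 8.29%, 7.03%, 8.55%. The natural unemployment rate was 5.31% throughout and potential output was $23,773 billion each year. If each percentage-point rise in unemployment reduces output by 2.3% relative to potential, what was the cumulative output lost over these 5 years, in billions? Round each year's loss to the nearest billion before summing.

Year 1991: gap = -2.3 × (6.77 - 5.31) = -3.358%, loss ≈ 23773 × 3.358/100 ≈ 798.
Year 1992: gap = -2.3 × (8.45 - 5.31) = -7.222%, loss ≈ 23773 × 7.222/100 ≈ 1717.
Year 1993: gap = -2.3 × (8.29 - 5.31) = -6.854%, loss ≈ 23773 × 6.854/100 ≈ 1629.
Year 1994: gap = -2.3 × (7.03 - 5.31) = -3.956%, loss ≈ 23773 × 3.956/100 ≈ 940.
Year 1995: gap = -2.3 × (8.55 - 5.31) = -7.452%, loss ≈ 23773 × 7.452/100 ≈ 1772.
Total lost output = 798 + 1717 + 1629 + 940 + 1772 = 6856 billion.

$6,856 billion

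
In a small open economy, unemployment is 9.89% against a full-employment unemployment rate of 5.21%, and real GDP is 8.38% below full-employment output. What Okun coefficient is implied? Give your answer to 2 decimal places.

β ≈ 1.79

Okun's law: output gap = -β × (u - u*).
-8.38 = -β × (9.89 - 5.21) = -β × 4.68, so β = 8.38/4.68 = 1.79.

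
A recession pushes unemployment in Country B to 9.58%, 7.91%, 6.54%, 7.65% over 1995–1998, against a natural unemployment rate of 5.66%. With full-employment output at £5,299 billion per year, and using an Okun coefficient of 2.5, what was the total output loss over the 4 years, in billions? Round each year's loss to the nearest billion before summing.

£1,198 billion

Year 1995: gap = -2.5 × (9.58 - 5.66) = -9.8%, loss ≈ 5299 × 9.8/100 ≈ 519.
Year 1996: gap = -2.5 × (7.91 - 5.66) = -5.625%, loss ≈ 5299 × 5.625/100 ≈ 298.
Year 1997: gap = -2.5 × (6.54 - 5.66) = -2.2%, loss ≈ 5299 × 2.2/100 ≈ 117.
Year 1998: gap = -2.5 × (7.65 - 5.66) = -4.975%, loss ≈ 5299 × 4.975/100 ≈ 264.
Total lost output = 519 + 298 + 117 + 264 = 1198 billion.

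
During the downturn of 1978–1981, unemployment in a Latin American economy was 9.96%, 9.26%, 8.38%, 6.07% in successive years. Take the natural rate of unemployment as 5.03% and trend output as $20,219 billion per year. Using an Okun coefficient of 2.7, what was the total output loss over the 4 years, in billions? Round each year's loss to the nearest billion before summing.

Year 1978: gap = -2.7 × (9.96 - 5.03) = -13.311%, loss ≈ 20219 × 13.311/100 ≈ 2691.
Year 1979: gap = -2.7 × (9.26 - 5.03) = -11.421%, loss ≈ 20219 × 11.421/100 ≈ 2309.
Year 1980: gap = -2.7 × (8.38 - 5.03) = -9.045%, loss ≈ 20219 × 9.045/100 ≈ 1829.
Year 1981: gap = -2.7 × (6.07 - 5.03) = -2.808%, loss ≈ 20219 × 2.808/100 ≈ 568.
Total lost output = 2691 + 2309 + 1829 + 568 = 7397 billion.

$7,397 billion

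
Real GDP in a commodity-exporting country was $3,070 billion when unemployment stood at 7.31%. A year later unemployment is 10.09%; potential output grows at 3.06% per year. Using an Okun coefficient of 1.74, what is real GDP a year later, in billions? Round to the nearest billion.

Δu = 10.09 - 7.31 = 2.78 points.
Okun's law (growth form): g_Y = g_Y* - β × Δu = 3.06 - 1.74 × (2.78) = 3.06 - 4.8372 = -1.7772%.
Real GDP in the next year = 3070 × (1 - 1.7772/100) = 3070 × 0.982228 ≈ 3015 billion.

$3,015 billion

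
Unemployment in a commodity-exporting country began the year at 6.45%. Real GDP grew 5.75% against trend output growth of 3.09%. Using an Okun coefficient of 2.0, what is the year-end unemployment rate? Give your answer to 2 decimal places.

Growth-rate Okun's law: g_Y = g_Y* - β × Δu, so Δu = (g_Y* - g_Y)/β.
Δu = (3.09 - 5.75)/2.0 = -2.66/2.0 = -1.33 percentage points.
Year-end unemployment = 6.45 - 1.33 = 5.12%.

5.12%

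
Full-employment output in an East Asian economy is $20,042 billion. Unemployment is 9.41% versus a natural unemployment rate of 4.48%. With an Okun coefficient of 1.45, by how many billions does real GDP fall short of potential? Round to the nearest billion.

$1,433 billion

Output gap = -1.45 × (9.41 - 4.48) = -1.45 × 4.93 = -7.1485%.
Actual GDP ≈ 20042 × 0.928515 ≈ 18609 billion, so the shortfall is 20042 - 18609 = 1433 billion.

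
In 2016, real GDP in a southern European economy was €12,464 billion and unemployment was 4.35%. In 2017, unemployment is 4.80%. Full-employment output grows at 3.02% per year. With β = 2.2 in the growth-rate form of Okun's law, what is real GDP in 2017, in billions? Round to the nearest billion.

Δu = 4.8 - 4.35 = 0.45 points.
Okun's law (growth form): g_Y = g_Y* - β × Δu = 3.02 - 2.2 × (0.45) = 3.02 - 0.99 = 2.03%.
Real GDP in the next year = 12464 × (1 + 2.03/100) = 12464 × 1.0203 ≈ 12717 billion.

€12,717 billion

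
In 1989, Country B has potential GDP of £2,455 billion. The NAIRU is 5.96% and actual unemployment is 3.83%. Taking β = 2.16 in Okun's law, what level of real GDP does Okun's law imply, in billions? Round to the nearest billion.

£2,568 billion

Unemployment gap = 3.83 - 5.96 = -2.13 points, so the output gap is -2.16 × (-2.13) = 4.6008%.
Actual GDP = 2455 × (1 + 4.6008/100) = 2455 × 1.046008 ≈ 2568 billion.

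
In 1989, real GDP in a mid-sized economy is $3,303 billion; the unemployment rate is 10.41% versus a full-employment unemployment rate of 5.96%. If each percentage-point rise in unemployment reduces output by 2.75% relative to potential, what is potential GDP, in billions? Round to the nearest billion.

$3,764 billion

Unemployment gap = 10.41 - 5.96 = 4.45 points, so output gap = -2.75 × 4.45 = -12.2375%.
Since Y = Y* × (1 + gap/100), Y* = 3303/0.877625 ≈ 3764 billion.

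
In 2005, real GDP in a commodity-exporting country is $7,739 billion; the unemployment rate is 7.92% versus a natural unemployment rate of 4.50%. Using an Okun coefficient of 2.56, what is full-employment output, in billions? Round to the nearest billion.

$8,482 billion

Unemployment gap = 7.92 - 4.5 = 3.42 points, so output gap = -2.56 × 3.42 = -8.7552%.
Since Y = Y* × (1 + gap/100), Y* = 7739/0.912448 ≈ 8482 billion.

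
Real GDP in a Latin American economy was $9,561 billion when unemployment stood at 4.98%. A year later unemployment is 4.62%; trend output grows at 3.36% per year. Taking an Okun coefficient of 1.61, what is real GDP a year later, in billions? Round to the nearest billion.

Δu = 4.62 - 4.98 = -0.36 points.
Okun's law (growth form): g_Y = g_Y* - β × Δu = 3.36 - 1.61 × (-0.36) = 3.36 + 0.5796 = 3.9396%.
Real GDP in the next year = 9561 × (1 + 3.9396/100) = 9561 × 1.039396 ≈ 9938 billion.

$9,938 billion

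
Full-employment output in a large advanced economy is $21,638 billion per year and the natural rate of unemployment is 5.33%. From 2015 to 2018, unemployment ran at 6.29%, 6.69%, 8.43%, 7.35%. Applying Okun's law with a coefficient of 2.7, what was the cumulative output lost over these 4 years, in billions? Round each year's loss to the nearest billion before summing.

Year 2015: gap = -2.7 × (6.29 - 5.33) = -2.592%, loss ≈ 21638 × 2.592/100 ≈ 561.
Year 2016: gap = -2.7 × (6.69 - 5.33) = -3.672%, loss ≈ 21638 × 3.672/100 ≈ 795.
Year 2017: gap = -2.7 × (8.43 - 5.33) = -8.37%, loss ≈ 21638 × 8.37/100 ≈ 1811.
Year 2018: gap = -2.7 × (7.35 - 5.33) = -5.454%, loss ≈ 21638 × 5.454/100 ≈ 1180.
Total lost output = 561 + 795 + 1811 + 1180 = 4347 billion.

$4,347 billion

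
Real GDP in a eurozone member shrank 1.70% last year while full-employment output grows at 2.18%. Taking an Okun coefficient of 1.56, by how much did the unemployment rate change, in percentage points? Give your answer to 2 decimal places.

Growth-rate Okun's law: g_Y = g_Y* - β × Δu, so Δu = (g_Y* - g_Y)/β.
Δu = (2.18 + 1.7)/1.56 = 3.88/1.56 = 2.49 percentage points.

2.49 percentage points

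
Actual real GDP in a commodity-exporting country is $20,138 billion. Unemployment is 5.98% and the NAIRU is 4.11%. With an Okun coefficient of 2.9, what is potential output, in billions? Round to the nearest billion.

$21,293 billion

Unemployment gap = 5.98 - 4.11 = 1.87 points, so output gap = -2.9 × 1.87 = -5.423%.
Since Y = Y* × (1 + gap/100), Y* = 20138/0.94577 ≈ 21293 billion.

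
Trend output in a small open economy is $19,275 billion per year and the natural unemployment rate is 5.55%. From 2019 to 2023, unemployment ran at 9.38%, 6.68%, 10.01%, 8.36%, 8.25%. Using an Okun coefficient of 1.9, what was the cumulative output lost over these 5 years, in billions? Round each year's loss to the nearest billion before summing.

$5,468 billion

Year 2019: gap = -1.9 × (9.38 - 5.55) = -7.277%, loss ≈ 19275 × 7.277/100 ≈ 1403.
Year 2020: gap = -1.9 × (6.68 - 5.55) = -2.147%, loss ≈ 19275 × 2.147/100 ≈ 414.
Year 2021: gap = -1.9 × (10.01 - 5.55) = -8.474%, loss ≈ 19275 × 8.474/100 ≈ 1633.
Year 2022: gap = -1.9 × (8.36 - 5.55) = -5.339%, loss ≈ 19275 × 5.339/100 ≈ 1029.
Year 2023: gap = -1.9 × (8.25 - 5.55) = -5.13%, loss ≈ 19275 × 5.13/100 ≈ 989.
Total lost output = 1403 + 414 + 1633 + 1029 + 989 = 5468 billion.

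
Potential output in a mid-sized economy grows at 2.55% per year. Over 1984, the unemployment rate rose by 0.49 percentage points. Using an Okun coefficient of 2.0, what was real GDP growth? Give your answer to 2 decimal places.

Growth-rate Okun's law: g_Y = g_Y* - β × Δu.
g_Y = 2.55 - 2.0 × (0.49) = 2.55 - 0.98 = 1.57%, i.e. 1.57% to 2 d.p.

1.57%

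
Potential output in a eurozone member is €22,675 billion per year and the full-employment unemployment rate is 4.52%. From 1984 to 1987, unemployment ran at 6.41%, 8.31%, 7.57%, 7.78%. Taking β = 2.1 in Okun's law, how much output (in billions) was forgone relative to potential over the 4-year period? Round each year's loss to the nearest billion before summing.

Year 1984: gap = -2.1 × (6.41 - 4.52) = -3.969%, loss ≈ 22675 × 3.969/100 ≈ 900.
Year 1985: gap = -2.1 × (8.31 - 4.52) = -7.959%, loss ≈ 22675 × 7.959/100 ≈ 1805.
Year 1986: gap = -2.1 × (7.57 - 4.52) = -6.405%, loss ≈ 22675 × 6.405/100 ≈ 1452.
Year 1987: gap = -2.1 × (7.78 - 4.52) = -6.846%, loss ≈ 22675 × 6.846/100 ≈ 1552.
Total lost output = 900 + 1805 + 1452 + 1552 = 5709 billion.

€5,709 billion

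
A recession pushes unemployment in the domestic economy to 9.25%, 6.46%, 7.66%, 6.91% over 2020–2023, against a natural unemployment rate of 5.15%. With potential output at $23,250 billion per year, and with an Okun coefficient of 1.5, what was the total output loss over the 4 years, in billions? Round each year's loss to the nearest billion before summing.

$3,376 billion

Year 2020: gap = -1.5 × (9.25 - 5.15) = -6.15%, loss ≈ 23250 × 6.15/100 ≈ 1430.
Year 2021: gap = -1.5 × (6.46 - 5.15) = -1.965%, loss ≈ 23250 × 1.965/100 ≈ 457.
Year 2022: gap = -1.5 × (7.66 - 5.15) = -3.765%, loss ≈ 23250 × 3.765/100 ≈ 875.
Year 2023: gap = -1.5 × (6.91 - 5.15) = -2.64%, loss ≈ 23250 × 2.64/100 ≈ 614.
Total lost output = 1430 + 457 + 875 + 614 = 3376 billion.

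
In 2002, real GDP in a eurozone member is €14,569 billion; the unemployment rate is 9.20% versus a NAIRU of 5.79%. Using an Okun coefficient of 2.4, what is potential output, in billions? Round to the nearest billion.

Unemployment gap = 9.2 - 5.79 = 3.41 points, so output gap = -2.4 × 3.41 = -8.184%.
Since Y = Y* × (1 + gap/100), Y* = 14569/0.91816 ≈ 15868 billion.

€15,868 billion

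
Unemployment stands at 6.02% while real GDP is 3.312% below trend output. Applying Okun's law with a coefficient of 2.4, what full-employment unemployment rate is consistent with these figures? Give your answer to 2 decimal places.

From Okun's law, u - u* = -(output gap)/β = -(-3.312)/2.4 = 1.38 points.
So u* = 6.02 - 1.38 = 4.64%.

4.64%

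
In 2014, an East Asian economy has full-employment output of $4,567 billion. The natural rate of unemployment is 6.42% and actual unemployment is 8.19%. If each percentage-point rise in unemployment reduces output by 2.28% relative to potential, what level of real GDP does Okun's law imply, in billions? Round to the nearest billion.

Unemployment gap = 8.19 - 6.42 = 1.77 points, so the output gap is -2.28 × 1.77 = -4.0356%.
Actual GDP = 4567 × (1 - 4.0356/100) = 4567 × 0.959644 ≈ 4383 billion.

$4,383 billion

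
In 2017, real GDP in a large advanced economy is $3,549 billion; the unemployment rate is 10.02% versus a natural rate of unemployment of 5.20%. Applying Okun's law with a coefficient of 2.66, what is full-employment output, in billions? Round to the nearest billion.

Unemployment gap = 10.02 - 5.2 = 4.82 points, so output gap = -2.66 × 4.82 = -12.8212%.
Since Y = Y* × (1 + gap/100), Y* = 3549/0.871788 ≈ 4071 billion.

$4,071 billion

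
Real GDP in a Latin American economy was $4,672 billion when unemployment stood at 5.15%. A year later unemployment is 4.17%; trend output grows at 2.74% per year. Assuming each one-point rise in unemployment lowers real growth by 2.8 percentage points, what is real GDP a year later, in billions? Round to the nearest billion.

Δu = 4.17 - 5.15 = -0.98 points.
Okun's law (growth form): g_Y = g_Y* - β × Δu = 2.74 - 2.8 × (-0.98) = 2.74 + 2.744 = 5.484%.
Real GDP in the next year = 4672 × (1 + 5.484/100) = 4672 × 1.05484 ≈ 4928 billion.

$4,928 billion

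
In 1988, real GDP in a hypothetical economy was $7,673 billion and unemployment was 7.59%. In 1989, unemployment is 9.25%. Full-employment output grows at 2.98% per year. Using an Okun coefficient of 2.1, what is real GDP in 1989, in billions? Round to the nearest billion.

Δu = 9.25 - 7.59 = 1.66 points.
Okun's law (growth form): g_Y = g_Y* - β × Δu = 2.98 - 2.1 × (1.66) = 2.98 - 3.486 = -0.506%.
Real GDP in the next year = 7673 × (1 - 0.506/100) = 7673 × 0.99494 ≈ 7634 billion.

$7,634 billion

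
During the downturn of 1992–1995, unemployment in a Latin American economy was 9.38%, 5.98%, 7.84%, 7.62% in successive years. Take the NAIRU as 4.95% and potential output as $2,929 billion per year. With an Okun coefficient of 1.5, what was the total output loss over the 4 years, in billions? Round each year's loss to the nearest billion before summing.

Year 1992: gap = -1.5 × (9.38 - 4.95) = -6.645%, loss ≈ 2929 × 6.645/100 ≈ 195.
Year 1993: gap = -1.5 × (5.98 - 4.95) = -1.545%, loss ≈ 2929 × 1.545/100 ≈ 45.
Year 1994: gap = -1.5 × (7.84 - 4.95) = -4.335%, loss ≈ 2929 × 4.335/100 ≈ 127.
Year 1995: gap = -1.5 × (7.62 - 4.95) = -4.005%, loss ≈ 2929 × 4.005/100 ≈ 117.
Total lost output = 195 + 45 + 127 + 117 = 484 billion.

$484 billion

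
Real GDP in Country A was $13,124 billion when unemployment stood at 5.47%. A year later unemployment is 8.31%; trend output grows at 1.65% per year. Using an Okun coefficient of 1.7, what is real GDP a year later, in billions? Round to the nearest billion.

Δu = 8.31 - 5.47 = 2.84 points.
Okun's law (growth form): g_Y = g_Y* - β × Δu = 1.65 - 1.7 × (2.84) = 1.65 - 4.828 = -3.178%.
Real GDP in the next year = 13124 × (1 - 3.178/100) = 13124 × 0.96822 ≈ 12707 billion.

$12,707 billion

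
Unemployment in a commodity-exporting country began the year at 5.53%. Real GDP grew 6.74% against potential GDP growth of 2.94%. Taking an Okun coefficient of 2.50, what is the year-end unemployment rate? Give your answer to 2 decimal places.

4.01%

Growth-rate Okun's law: g_Y = g_Y* - β × Δu, so Δu = (g_Y* - g_Y)/β.
Δu = (2.94 - 6.74)/2.50 = -3.8/2.50 = -1.52 percentage points.
Year-end unemployment = 5.53 - 1.52 = 4.01%.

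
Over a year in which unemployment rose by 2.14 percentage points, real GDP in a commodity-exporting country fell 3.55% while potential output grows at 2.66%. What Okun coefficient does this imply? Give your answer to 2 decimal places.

Growth form: g_Y = g_Y* - β × Δu, so β = (g_Y* - g_Y)/Δu.
β = (2.66 + 3.55)/2.14 = 6.21/2.14 = 2.90.

β ≈ 2.90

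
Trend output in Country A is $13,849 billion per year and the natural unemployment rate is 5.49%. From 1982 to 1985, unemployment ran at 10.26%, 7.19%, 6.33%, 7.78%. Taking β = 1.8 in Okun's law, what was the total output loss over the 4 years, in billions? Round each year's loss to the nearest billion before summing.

Year 1982: gap = -1.8 × (10.26 - 5.49) = -8.586%, loss ≈ 13849 × 8.586/100 ≈ 1189.
Year 1983: gap = -1.8 × (7.19 - 5.49) = -3.06%, loss ≈ 13849 × 3.06/100 ≈ 424.
Year 1984: gap = -1.8 × (6.33 - 5.49) = -1.512%, loss ≈ 13849 × 1.512/100 ≈ 209.
Year 1985: gap = -1.8 × (7.78 - 5.49) = -4.122%, loss ≈ 13849 × 4.122/100 ≈ 571.
Total lost output = 1189 + 424 + 209 + 571 = 2393 billion.

$2,393 billion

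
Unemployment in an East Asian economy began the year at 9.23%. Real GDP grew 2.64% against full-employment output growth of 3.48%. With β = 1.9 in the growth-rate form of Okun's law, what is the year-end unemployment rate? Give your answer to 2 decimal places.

Growth-rate Okun's law: g_Y = g_Y* - β × Δu, so Δu = (g_Y* - g_Y)/β.
Δu = (3.48 - 2.64)/1.9 = 0.84/1.9 = 0.44 percentage points.
Year-end unemployment = 9.23 + 0.44 = 9.67%.

9.67%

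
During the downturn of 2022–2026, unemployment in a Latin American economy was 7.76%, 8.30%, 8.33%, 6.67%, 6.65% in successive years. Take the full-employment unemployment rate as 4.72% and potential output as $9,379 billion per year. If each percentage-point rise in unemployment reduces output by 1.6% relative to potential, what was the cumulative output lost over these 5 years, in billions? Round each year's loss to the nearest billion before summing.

Year 2022: gap = -1.6 × (7.76 - 4.72) = -4.864%, loss ≈ 9379 × 4.864/100 ≈ 456.
Year 2023: gap = -1.6 × (8.3 - 4.72) = -5.728%, loss ≈ 9379 × 5.728/100 ≈ 537.
Year 2024: gap = -1.6 × (8.33 - 4.72) = -5.776%, loss ≈ 9379 × 5.776/100 ≈ 542.
Year 2025: gap = -1.6 × (6.67 - 4.72) = -3.12%, loss ≈ 9379 × 3.12/100 ≈ 293.
Year 2026: gap = -1.6 × (6.65 - 4.72) = -3.088%, loss ≈ 9379 × 3.088/100 ≈ 290.
Total lost output = 456 + 537 + 542 + 293 + 290 = 2118 billion.

$2,118 billion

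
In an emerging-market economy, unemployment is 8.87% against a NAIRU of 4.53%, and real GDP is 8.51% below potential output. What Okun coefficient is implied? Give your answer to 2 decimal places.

β ≈ 1.96

Okun's law: output gap = -β × (u - u*).
-8.51 = -β × (8.87 - 4.53) = -β × 4.34, so β = 8.51/4.34 = 1.96.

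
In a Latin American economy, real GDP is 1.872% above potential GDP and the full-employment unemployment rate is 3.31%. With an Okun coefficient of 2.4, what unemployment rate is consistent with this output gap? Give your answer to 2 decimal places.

2.53%

From Okun's law, u - u* = -(output gap)/β = -(1.872)/2.4 = -0.78 points.
So u = 3.31 - 0.78 = 2.53%.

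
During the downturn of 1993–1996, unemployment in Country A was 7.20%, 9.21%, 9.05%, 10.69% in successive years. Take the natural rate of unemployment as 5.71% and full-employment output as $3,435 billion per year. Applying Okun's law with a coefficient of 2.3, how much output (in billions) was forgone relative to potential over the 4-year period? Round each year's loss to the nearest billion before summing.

$1,052 billion

Year 1993: gap = -2.3 × (7.2 - 5.71) = -3.427%, loss ≈ 3435 × 3.427/100 ≈ 118.
Year 1994: gap = -2.3 × (9.21 - 5.71) = -8.05%, loss ≈ 3435 × 8.05/100 ≈ 277.
Year 1995: gap = -2.3 × (9.05 - 5.71) = -7.682%, loss ≈ 3435 × 7.682/100 ≈ 264.
Year 1996: gap = -2.3 × (10.69 - 5.71) = -11.454%, loss ≈ 3435 × 11.454/100 ≈ 393.
Total lost output = 118 + 277 + 264 + 393 = 1052 billion.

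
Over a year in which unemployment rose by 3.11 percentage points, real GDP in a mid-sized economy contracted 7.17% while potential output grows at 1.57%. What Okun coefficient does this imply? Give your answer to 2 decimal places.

Growth form: g_Y = g_Y* - β × Δu, so β = (g_Y* - g_Y)/Δu.
β = (1.57 + 7.17)/3.11 = 8.74/3.11 = 2.81.

β ≈ 2.81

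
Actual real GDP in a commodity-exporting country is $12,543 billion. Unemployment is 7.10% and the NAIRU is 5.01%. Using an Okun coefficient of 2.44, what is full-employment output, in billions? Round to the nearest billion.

$13,217 billion

Unemployment gap = 7.1 - 5.01 = 2.09 points, so output gap = -2.44 × 2.09 = -5.0996%.
Since Y = Y* × (1 + gap/100), Y* = 12543/0.949004 ≈ 13217 billion.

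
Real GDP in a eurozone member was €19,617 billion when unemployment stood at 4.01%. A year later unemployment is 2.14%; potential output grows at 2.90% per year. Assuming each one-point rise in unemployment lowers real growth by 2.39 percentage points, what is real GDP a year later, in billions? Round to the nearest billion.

€21,063 billion

Δu = 2.14 - 4.01 = -1.87 points.
Okun's law (growth form): g_Y = g_Y* - β × Δu = 2.90 - 2.39 × (-1.87) = 2.9 + 4.4693 = 7.3693%.
Real GDP in the next year = 19617 × (1 + 7.3693/100) = 19617 × 1.073693 ≈ 21063 billion.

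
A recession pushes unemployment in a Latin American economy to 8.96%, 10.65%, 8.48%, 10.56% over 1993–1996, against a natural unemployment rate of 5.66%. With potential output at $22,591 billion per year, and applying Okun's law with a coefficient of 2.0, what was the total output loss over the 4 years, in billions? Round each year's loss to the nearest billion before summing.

Year 1993: gap = -2.0 × (8.96 - 5.66) = -6.6%, loss ≈ 22591 × 6.6/100 ≈ 1491.
Year 1994: gap = -2.0 × (10.65 - 5.66) = -9.98%, loss ≈ 22591 × 9.98/100 ≈ 2255.
Year 1995: gap = -2.0 × (8.48 - 5.66) = -5.64%, loss ≈ 22591 × 5.64/100 ≈ 1274.
Year 1996: gap = -2.0 × (10.56 - 5.66) = -9.8%, loss ≈ 22591 × 9.8/100 ≈ 2214.
Total lost output = 1491 + 2255 + 1274 + 2214 = 7234 billion.

$7,234 billion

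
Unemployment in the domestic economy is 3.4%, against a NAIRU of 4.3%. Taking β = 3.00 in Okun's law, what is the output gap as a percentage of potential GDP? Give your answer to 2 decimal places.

The unemployment gap is 3.4 - 4.3 = -0.9 percentage points.
Okun's law gives an output gap of -3 × (-0.9) = 2.7%, i.e. 2.70% above potential.

2.70%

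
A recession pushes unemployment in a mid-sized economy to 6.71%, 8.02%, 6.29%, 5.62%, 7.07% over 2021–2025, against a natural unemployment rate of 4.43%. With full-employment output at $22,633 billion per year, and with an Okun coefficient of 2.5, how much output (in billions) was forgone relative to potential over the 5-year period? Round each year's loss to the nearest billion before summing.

Year 2021: gap = -2.5 × (6.71 - 4.43) = -5.7%, loss ≈ 22633 × 5.7/100 ≈ 1290.
Year 2022: gap = -2.5 × (8.02 - 4.43) = -8.975%, loss ≈ 22633 × 8.975/100 ≈ 2031.
Year 2023: gap = -2.5 × (6.29 - 4.43) = -4.65%, loss ≈ 22633 × 4.65/100 ≈ 1052.
Year 2024: gap = -2.5 × (5.62 - 4.43) = -2.975%, loss ≈ 22633 × 2.975/100 ≈ 673.
Year 2025: gap = -2.5 × (7.07 - 4.43) = -6.6%, loss ≈ 22633 × 6.6/100 ≈ 1494.
Total lost output = 1290 + 2031 + 1052 + 673 + 1494 = 6540 billion.

$6,540 billion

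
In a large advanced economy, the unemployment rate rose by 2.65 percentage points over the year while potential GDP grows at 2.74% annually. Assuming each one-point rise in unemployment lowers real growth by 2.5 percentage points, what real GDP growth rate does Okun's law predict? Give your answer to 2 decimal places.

-3.89%

Growth-rate Okun's law: g_Y = g_Y* - β × Δu.
g_Y = 2.74 - 2.5 × (2.65) = 2.74 - 6.625 = -3.885%, i.e. -3.89% to 2 d.p.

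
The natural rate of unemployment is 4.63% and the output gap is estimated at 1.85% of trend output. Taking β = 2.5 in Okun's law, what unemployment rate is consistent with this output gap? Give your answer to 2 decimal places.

From Okun's law, u - u* = -(output gap)/β = -(1.85)/2.5 = -0.74 points.
So u = 4.63 - 0.74 = 3.89%.

3.89%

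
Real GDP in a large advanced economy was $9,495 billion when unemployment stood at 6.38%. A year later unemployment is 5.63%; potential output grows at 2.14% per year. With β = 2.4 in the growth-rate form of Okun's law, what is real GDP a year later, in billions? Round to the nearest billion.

Δu = 5.63 - 6.38 = -0.75 points.
Okun's law (growth form): g_Y = g_Y* - β × Δu = 2.14 - 2.4 × (-0.75) = 2.14 + 1.8 = 3.94%.
Real GDP in the next year = 9495 × (1 + 3.94/100) = 9495 × 1.0394 ≈ 9869 billion.

$9,869 billion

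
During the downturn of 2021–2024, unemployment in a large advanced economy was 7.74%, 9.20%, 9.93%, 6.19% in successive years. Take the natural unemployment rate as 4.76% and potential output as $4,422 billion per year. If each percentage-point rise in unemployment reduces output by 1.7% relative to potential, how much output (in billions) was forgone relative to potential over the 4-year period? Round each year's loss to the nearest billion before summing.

Year 2021: gap = -1.7 × (7.74 - 4.76) = -5.066%, loss ≈ 4422 × 5.066/100 ≈ 224.
Year 2022: gap = -1.7 × (9.2 - 4.76) = -7.548%, loss ≈ 4422 × 7.548/100 ≈ 334.
Year 2023: gap = -1.7 × (9.93 - 4.76) = -8.789%, loss ≈ 4422 × 8.789/100 ≈ 389.
Year 2024: gap = -1.7 × (6.19 - 4.76) = -2.431%, loss ≈ 4422 × 2.431/100 ≈ 107.
Total lost output = 224 + 334 + 389 + 107 = 1054 billion.

$1,054 billion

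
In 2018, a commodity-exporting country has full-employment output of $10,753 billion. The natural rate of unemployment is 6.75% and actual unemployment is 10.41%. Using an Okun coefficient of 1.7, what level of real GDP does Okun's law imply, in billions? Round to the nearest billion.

Unemployment gap = 10.41 - 6.75 = 3.66 points, so the output gap is -1.7 × 3.66 = -6.222%.
Actual GDP = 10753 × (1 - 6.222/100) = 10753 × 0.93778 ≈ 10084 billion.

$10,084 billion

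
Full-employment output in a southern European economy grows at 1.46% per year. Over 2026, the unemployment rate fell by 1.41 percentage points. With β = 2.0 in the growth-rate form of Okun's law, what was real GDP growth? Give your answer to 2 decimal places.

Growth-rate Okun's law: g_Y = g_Y* - β × Δu.
g_Y = 1.46 - 2.0 × (-1.41) = 1.46 + 2.82 = 4.28%, i.e. 4.28% to 2 d.p.

4.28%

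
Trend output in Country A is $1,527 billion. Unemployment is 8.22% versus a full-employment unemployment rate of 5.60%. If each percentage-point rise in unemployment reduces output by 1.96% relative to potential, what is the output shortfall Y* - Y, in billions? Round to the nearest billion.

$78 billion

Output gap = -1.96 × (8.22 - 5.6) = -1.96 × 2.62 = -5.1352%.
Actual GDP ≈ 1527 × 0.948648 ≈ 1449 billion, so the shortfall is 1527 - 1449 = 78 billion.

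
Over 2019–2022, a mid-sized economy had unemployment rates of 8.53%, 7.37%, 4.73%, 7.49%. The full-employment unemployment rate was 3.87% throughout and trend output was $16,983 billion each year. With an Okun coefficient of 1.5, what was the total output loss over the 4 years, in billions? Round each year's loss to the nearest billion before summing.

Year 2019: gap = -1.5 × (8.53 - 3.87) = -6.99%, loss ≈ 16983 × 6.99/100 ≈ 1187.
Year 2020: gap = -1.5 × (7.37 - 3.87) = -5.25%, loss ≈ 16983 × 5.25/100 ≈ 892.
Year 2021: gap = -1.5 × (4.73 - 3.87) = -1.29%, loss ≈ 16983 × 1.29/100 ≈ 219.
Year 2022: gap = -1.5 × (7.49 - 3.87) = -5.43%, loss ≈ 16983 × 5.43/100 ≈ 922.
Total lost output = 1187 + 892 + 219 + 922 = 3220 billion.

$3,220 billion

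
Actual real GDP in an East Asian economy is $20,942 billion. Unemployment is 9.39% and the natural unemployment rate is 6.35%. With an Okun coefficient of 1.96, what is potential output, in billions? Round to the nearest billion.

Unemployment gap = 9.39 - 6.35 = 3.04 points, so output gap = -1.96 × 3.04 = -5.9584%.
Since Y = Y* × (1 + gap/100), Y* = 20942/0.940416 ≈ 22269 billion.

$22,269 billion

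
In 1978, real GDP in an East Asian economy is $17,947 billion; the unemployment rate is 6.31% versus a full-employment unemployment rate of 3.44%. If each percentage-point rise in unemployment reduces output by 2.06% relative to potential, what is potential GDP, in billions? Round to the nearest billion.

Unemployment gap = 6.31 - 3.44 = 2.87 points, so output gap = -2.06 × 2.87 = -5.9122%.
Since Y = Y* × (1 + gap/100), Y* = 17947/0.940878 ≈ 19075 billion.

$19,075 billion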